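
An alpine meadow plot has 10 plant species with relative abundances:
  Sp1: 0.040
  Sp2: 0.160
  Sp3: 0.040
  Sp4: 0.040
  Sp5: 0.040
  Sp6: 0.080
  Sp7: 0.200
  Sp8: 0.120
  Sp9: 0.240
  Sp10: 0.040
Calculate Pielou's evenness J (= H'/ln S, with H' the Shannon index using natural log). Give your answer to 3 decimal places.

0.894

H' = −Σ pᵢ ln pᵢ = −((-0.12876) + (-0.29321) + (-0.12876) + (-0.12876) + (-0.12876) + (-0.20206) + (-0.32189) + (-0.25443) + (-0.34251) + (-0.12876)) = 2.05787 (working shown to 5 dp, full precision carried).
With S = 10 species, ln S = 2.30259, so J = 2.05787/2.30259 = 0.89372, i.e. 0.894 to 3 decimal places.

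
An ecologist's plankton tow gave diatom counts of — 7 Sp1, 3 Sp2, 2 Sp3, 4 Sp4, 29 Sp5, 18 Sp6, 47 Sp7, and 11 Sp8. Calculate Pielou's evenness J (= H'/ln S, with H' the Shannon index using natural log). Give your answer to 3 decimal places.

0.793

Total N = 7+3+2+4+29+18+47+11 = 121, so the proportions are 0.05785, 0.02479, 0.01653, 0.03306, 0.23967, 0.14876, 0.38843, 0.09091 (working shown to 5 dp, full precision carried).
H' = −Σ pᵢ ln pᵢ = −((-0.16487) + (-0.09167) + (-0.06781) + (-0.11271) + (-0.34237) + (-0.28345) + (-0.36732) + (-0.21799)) = 1.64818.
With S = 8 species, ln S = 2.07944, so J = 1.64818/2.07944 = 0.79261, i.e. 0.793 to 3 decimal places.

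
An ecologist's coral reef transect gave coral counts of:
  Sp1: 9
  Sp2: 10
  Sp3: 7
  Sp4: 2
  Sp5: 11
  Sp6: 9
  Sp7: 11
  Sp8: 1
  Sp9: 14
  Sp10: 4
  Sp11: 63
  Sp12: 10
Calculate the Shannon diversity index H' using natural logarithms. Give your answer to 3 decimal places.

1.992

Total N = 9+10+7+2+11+9+11+1+14+4+63+10 = 151, so the proportions are 0.0596, 0.06623, 0.04636, 0.01325, 0.07285, 0.0596, 0.07285, 0.00662, 0.09272, 0.02649, 0.41722, 0.06623 (working shown to 5 dp, full precision carried).
Each pᵢ ln pᵢ term: 0.0596×(-2.82006)=-0.16808, 0.06623×(-2.71469)=-0.17978, 0.04636×(-3.07137)=-0.14238, 0.01325×(-4.32413)=-0.05727, 0.07285×(-2.61938)=-0.19082, 0.0596×(-2.82006)=-0.16808, 0.07285×(-2.61938)=-0.19082, 0.00662×(-5.01728)=-0.03323, 0.09272×(-2.37822)=-0.22050, 0.02649×(-3.63099)=-0.09619, 0.41722×(-0.87415)=-0.36471, 0.06623×(-2.71469)=-0.17978.
Sum = -1.99163, so H' = 1.992.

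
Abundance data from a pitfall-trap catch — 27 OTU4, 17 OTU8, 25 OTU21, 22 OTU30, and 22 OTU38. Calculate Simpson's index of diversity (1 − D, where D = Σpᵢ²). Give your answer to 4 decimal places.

Total N = 27+17+25+22+22 = 113, so the proportions are 0.238938, 0.150442, 0.221239, 0.19469, 0.19469 (working shown to 6 dp, full precision carried).
D = 0.238938² + 0.150442² + 0.221239² + 0.19469² + 0.19469² = 0.057091 + 0.022633 + 0.048947 + 0.037904 + 0.037904 = 0.204480.
So 1 − D = 0.795520, i.e. 0.7955 to 4 decimal places.

0.7955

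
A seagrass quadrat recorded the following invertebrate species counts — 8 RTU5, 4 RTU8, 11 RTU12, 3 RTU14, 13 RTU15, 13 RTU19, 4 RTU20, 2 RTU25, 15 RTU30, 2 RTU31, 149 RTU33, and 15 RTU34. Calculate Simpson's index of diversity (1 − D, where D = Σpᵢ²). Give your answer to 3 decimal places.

0.593

Total N = 8+4+11+3+13+13+4+2+15+2+149+15 = 239, so the proportions are 0.03347, 0.01674, 0.04603, 0.01255, 0.05439, 0.05439, 0.01674, 0.00837, 0.06276, 0.00837, 0.62343, 0.06276 (working shown to 5 dp, full precision carried).
D = 0.03347² + 0.01674² + 0.04603² + 0.01255² + 0.05439² + 0.05439² + 0.01674² + 0.00837² + 0.06276² + 0.00837² + 0.62343² + 0.06276² = 0.00112 + 0.00028 + 0.00212 + 0.00016 + 0.00296 + 0.00296 + 0.00028 + 0.00007 + 0.00394 + 0.00007 + 0.38867 + 0.00394 = 0.40656.
So 1 − D = 0.59344, i.e. 0.593 to 3 decimal places.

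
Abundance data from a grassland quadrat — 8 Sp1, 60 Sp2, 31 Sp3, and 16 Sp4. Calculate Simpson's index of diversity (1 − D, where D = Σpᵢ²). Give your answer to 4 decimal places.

Total N = 8+60+31+16 = 115, so the proportions are 0.069565, 0.521739, 0.269565, 0.13913 (working shown to 6 dp, full precision carried).
D = 0.069565² + 0.521739² + 0.269565² + 0.13913² = 0.004839 + 0.272212 + 0.072665 + 0.019357 = 0.369074.
So 1 − D = 0.630926, i.e. 0.6309 to 4 decimal places.

0.6309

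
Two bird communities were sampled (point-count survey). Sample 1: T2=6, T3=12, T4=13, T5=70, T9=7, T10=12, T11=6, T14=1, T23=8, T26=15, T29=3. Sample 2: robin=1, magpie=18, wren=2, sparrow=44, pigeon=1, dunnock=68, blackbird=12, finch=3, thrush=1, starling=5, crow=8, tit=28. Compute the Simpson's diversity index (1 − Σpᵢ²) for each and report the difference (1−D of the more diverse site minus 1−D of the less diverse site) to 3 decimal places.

Sample 1: N=153, proportions 0.03922, 0.07843, 0.08497, 0.45752, 0.04575, 0.07843, 0.03922, 0.00654, 0.05229, 0.09804, 0.01961, giving 1−D = 0.75321 (working shown to 5 dp, full precision carried).
Sample 2: N=191, proportions 0.00524, 0.09424, 0.01047, 0.23037, 0.00524, 0.35602, 0.06283, 0.01571, 0.00524, 0.02618, 0.04188, 0.1466, giving 1−D = 0.78298.
Difference = |0.75321 − 0.78298| = 0.02977, i.e. 0.030 to 3 decimal places.

0.030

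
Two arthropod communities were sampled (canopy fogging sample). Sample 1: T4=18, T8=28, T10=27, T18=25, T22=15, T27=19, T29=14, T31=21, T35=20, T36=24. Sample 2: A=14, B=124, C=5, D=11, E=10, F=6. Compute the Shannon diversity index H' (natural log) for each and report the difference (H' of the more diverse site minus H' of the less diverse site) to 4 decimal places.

Sample 1: N=211, proportions 0.0853081, 0.1327014, 0.1279621, 0.1184834, 0.07109, 0.0900474, 0.0663507, 0.0995261, 0.0947867, 0.1137441, giving H' = 2.2787647 (working shown to 7 dp, full precision carried).
Sample 2: N=170, proportions 0.0823529, 0.7294118, 0.0294118, 0.0647059, 0.0588235, 0.0352941, giving H' = 1.0013151.
Difference = |2.2787647 − 1.0013151| = 1.2774496, i.e. 1.2774 to 4 decimal places.

1.2774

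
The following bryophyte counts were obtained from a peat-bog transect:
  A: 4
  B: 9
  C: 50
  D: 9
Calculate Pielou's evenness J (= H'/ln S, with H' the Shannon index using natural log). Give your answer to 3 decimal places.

Total N = 4+9+50+9 = 72, so the proportions are 0.05556, 0.125, 0.69444, 0.125 (working shown to 5 dp, full precision carried).
H' = −Σ pᵢ ln pᵢ = −((-0.16058) + (-0.25993) + (-0.25322) + (-0.25993)) = 0.93366.
With S = 4 species, ln S = 1.38629, so J = 0.93366/1.38629 = 0.67349, i.e. 0.673 to 3 decimal places.

0.673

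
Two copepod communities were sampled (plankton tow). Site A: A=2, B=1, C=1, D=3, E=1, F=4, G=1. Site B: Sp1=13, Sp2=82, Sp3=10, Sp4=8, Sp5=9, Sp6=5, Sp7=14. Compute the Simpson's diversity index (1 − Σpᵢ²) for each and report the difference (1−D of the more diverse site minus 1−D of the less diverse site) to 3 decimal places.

Site A: N=13, proportions 0.153846, 0.076923, 0.076923, 0.230769, 0.076923, 0.307692, 0.076923, giving 1−D = 0.804734 (working shown to 6 dp, full precision carried).
Site B: N=141, proportions 0.092199, 0.58156, 0.070922, 0.056738, 0.06383, 0.035461, 0.099291, giving 1−D = 0.629848.
Difference = |0.804734 − 0.629848| = 0.174886, i.e. 0.175 to 3 decimal places.

0.175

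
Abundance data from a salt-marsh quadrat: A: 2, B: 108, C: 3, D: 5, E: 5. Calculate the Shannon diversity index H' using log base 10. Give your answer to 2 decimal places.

Total N = 2+108+3+5+5 = 123, so the proportions are 0.0163, 0.878, 0.0244, 0.0407, 0.0407 (working shown to 4 dp, full precision carried).
Each pᵢ log₁₀ pᵢ term: 0.0163×(-1.7889)=-0.0291, 0.878×(-0.0565)=-0.0496, 0.0244×(-1.6128)=-0.0393, 0.0407×(-1.3909)=-0.0565, 0.0407×(-1.3909)=-0.0565.
Sum = -0.2311, so H' = 0.23.

0.23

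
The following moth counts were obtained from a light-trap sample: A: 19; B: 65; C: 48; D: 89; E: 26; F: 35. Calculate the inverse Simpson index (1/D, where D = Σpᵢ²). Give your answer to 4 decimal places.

4.7585

Total N = 19+65+48+89+26+35 = 282, so the proportions are 0.06737589, 0.23049645, 0.17021277, 0.31560284, 0.09219858, 0.12411348 (working shown to 8 dp, full precision carried).
D = 0.06737589² + 0.23049645² + 0.17021277² + 0.31560284² + 0.09219858² + 0.12411348² = 0.00453951 + 0.05312862 + 0.02897239 + 0.09960515 + 0.00850058 + 0.01540415 = 0.21015039.
So 1/D = 4.758497, i.e. 4.7585 to 4 decimal places.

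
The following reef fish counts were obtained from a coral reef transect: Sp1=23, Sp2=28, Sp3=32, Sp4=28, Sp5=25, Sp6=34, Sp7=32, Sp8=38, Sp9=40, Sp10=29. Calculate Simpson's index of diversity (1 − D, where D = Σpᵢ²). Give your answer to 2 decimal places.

0.90

Total N = 23+28+32+28+25+34+32+38+40+29 = 309, so the proportions are 0.0744, 0.0906, 0.1036, 0.0906, 0.0809, 0.11, 0.1036, 0.123, 0.1294, 0.0939 (working shown to 4 dp, full precision carried).
D = 0.0744² + 0.0906² + 0.1036² + 0.0906² + 0.0809² + 0.11² + 0.1036² + 0.123² + 0.1294² + 0.0939² = 0.0055 + 0.0082 + 0.0107 + 0.0082 + 0.0065 + 0.0121 + 0.0107 + 0.0151 + 0.0168 + 0.0088 = 0.1028.
So 1 − D = 0.8972, i.e. 0.90 to 2 decimal places.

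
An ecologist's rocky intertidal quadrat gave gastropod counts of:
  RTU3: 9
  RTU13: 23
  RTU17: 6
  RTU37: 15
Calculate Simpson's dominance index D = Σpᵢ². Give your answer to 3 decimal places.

0.310

Total N = 9+23+6+15 = 53, so the proportions are 0.16981, 0.43396, 0.11321, 0.28302 (working shown to 5 dp, full precision carried).
D = 0.16981² + 0.43396² + 0.11321² + 0.28302² = 0.02884 + 0.18832 + 0.01282 + 0.08010 = 0.31007.
To 3 decimal places, D = 0.310.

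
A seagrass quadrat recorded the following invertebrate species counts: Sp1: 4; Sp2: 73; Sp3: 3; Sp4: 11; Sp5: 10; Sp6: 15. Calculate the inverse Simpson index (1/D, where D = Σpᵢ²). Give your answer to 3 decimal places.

2.320

Total N = 4+73+3+11+10+15 = 116, so the proportions are 0.034483, 0.62931, 0.025862, 0.094828, 0.086207, 0.12931 (working shown to 6 dp, full precision carried).
D = 0.034483² + 0.62931² + 0.025862² + 0.094828² + 0.086207² + 0.12931² = 0.001189 + 0.396032 + 0.000669 + 0.008992 + 0.007432 + 0.016721 = 0.431034.
So 1/D = 2.32000, i.e. 2.320 to 3 decimal places.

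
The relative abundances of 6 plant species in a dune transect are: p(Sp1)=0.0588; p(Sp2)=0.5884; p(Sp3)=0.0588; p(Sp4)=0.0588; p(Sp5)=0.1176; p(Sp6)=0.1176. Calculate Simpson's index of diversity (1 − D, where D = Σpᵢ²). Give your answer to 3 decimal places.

D = 0.0588² + 0.5884² + 0.0588² + 0.0588² + 0.1176² + 0.1176² = 0.00346 + 0.34621 + 0.00346 + 0.00346 + 0.01383 + 0.01383 = 0.38425 (working shown to 5 dp, full precision carried).
So 1 − D = 0.61575, i.e. 0.616 to 3 decimal places.

0.616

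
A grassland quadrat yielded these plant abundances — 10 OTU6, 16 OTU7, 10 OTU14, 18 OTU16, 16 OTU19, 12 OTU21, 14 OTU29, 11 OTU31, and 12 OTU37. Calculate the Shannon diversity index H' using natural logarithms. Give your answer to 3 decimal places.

Total N = 10+16+10+18+16+12+14+11+12 = 119, so the proportions are 0.08403, 0.13445, 0.08403, 0.15126, 0.13445, 0.10084, 0.11765, 0.09244, 0.10084 (working shown to 5 dp, full precision carried).
Each pᵢ ln pᵢ term: 0.08403×(-2.47654)=-0.20811, 0.13445×(-2.00653)=-0.26979, 0.08403×(-2.47654)=-0.20811, 0.15126×(-1.88875)=-0.28569, 0.13445×(-2.00653)=-0.26979, 0.10084×(-2.29422)=-0.23135, 0.11765×(-2.14007)=-0.25177, 0.09244×(-2.38123)=-0.22011, 0.10084×(-2.29422)=-0.23135.
Sum = -2.17608, so H' = 2.176.

2.176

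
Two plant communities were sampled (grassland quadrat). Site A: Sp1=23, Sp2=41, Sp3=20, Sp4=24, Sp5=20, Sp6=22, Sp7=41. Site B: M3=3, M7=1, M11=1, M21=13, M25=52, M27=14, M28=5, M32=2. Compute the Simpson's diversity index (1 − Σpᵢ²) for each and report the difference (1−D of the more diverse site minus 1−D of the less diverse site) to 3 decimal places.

Site A: N=191, proportions 0.120419, 0.21466, 0.104712, 0.125654, 0.104712, 0.115183, 0.21466, giving 1−D = 0.842356 (working shown to 6 dp, full precision carried).
Site B: N=91, proportions 0.032967, 0.010989, 0.010989, 0.142857, 0.571429, 0.153846, 0.054945, 0.021978, giving 1−D = 0.624562.
Difference = |0.842356 − 0.624562| = 0.217794, i.e. 0.218 to 3 decimal places.

0.218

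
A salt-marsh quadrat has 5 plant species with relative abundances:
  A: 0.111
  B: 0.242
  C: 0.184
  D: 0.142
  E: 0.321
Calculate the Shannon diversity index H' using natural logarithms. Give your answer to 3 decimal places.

1.541

Each pᵢ ln pᵢ term (working shown to 5 dp, full precision carried): 0.111×(-2.19823)=-0.24400, 0.242×(-1.41882)=-0.34335, 0.184×(-1.69282)=-0.31148, 0.142×(-1.95193)=-0.27717, 0.321×(-1.13631)=-0.36476.
Sum = -1.54077, so H' = 1.541.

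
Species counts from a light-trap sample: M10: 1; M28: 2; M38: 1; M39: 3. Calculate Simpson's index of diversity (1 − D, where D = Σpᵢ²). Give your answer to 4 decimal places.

0.6939

Total N = 1+2+1+3 = 7, so the proportions are 0.142857, 0.285714, 0.142857, 0.428571 (working shown to 6 dp, full precision carried).
D = 0.142857² + 0.285714² + 0.142857² + 0.428571² = 0.020408 + 0.081633 + 0.020408 + 0.183673 = 0.306122.
So 1 − D = 0.693878, i.e. 0.6939 to 4 decimal places.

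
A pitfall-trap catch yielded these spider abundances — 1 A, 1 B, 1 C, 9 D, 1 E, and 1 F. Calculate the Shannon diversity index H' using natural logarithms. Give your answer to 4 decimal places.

Total N = 1+1+1+9+1+1 = 14, so the proportions are 0.071429, 0.071429, 0.071429, 0.642857, 0.071429, 0.071429 (working shown to 6 dp, full precision carried).
Each pᵢ ln pᵢ term: 0.071429×(-2.639057)=-0.188504, 0.071429×(-2.639057)=-0.188504, 0.071429×(-2.639057)=-0.188504, 0.642857×(-0.441833)=-0.284035, 0.071429×(-2.639057)=-0.188504, 0.071429×(-2.639057)=-0.188504.
Sum = -1.226556, so H' = 1.2266.

1.2266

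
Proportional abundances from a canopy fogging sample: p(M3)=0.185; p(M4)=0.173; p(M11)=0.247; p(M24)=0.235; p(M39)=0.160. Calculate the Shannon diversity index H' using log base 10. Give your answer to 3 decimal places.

Each pᵢ log₁₀ pᵢ term (working shown to 5 dp, full precision carried): 0.185×(-0.73283)=-0.13557, 0.173×(-0.76195)=-0.13182, 0.247×(-0.60730)=-0.15000, 0.235×(-0.62893)=-0.14780, 0.16×(-0.79588)=-0.12734.
Sum = -0.69253, so H' = 0.693.

0.693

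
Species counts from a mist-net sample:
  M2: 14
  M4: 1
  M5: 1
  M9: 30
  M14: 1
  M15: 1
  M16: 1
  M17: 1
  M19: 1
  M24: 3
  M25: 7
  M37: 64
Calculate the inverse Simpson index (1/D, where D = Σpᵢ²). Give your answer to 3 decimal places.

2.972

Total N = 14+1+1+30+1+1+1+1+1+3+7+64 = 125, so the proportions are 0.112, 0.008, 0.008, 0.24, 0.008, 0.008, 0.008, 0.008, 0.008, 0.024, 0.056, 0.512 (working shown to 6 dp, full precision carried).
D = 0.112² + 0.008² + 0.008² + 0.24² + 0.008² + 0.008² + 0.008² + 0.008² + 0.008² + 0.024² + 0.056² + 0.512² = 0.012544 + 0.000064 + 0.000064 + 0.057600 + 0.000064 + 0.000064 + 0.000064 + 0.000064 + 0.000064 + 0.000576 + 0.003136 + 0.262144 = 0.336448.
So 1/D = 2.97223, i.e. 2.972 to 3 decimal places.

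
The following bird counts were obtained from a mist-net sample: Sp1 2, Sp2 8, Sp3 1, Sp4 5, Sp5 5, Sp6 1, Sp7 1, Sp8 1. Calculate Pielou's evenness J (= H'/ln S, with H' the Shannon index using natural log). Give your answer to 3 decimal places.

Total N = 2+8+1+5+5+1+1+1 = 24, so the proportions are 0.08333, 0.33333, 0.04167, 0.20833, 0.20833, 0.04167, 0.04167, 0.04167 (working shown to 5 dp, full precision carried).
H' = −Σ pᵢ ln pᵢ = −((-0.20708) + (-0.36620) + (-0.13242) + (-0.32679) + (-0.32679) + (-0.13242) + (-0.13242) + (-0.13242)) = 1.75655.
With S = 8 species, ln S = 2.07944, so J = 1.75655/2.07944 = 0.84472, i.e. 0.845 to 3 decimal places.

0.845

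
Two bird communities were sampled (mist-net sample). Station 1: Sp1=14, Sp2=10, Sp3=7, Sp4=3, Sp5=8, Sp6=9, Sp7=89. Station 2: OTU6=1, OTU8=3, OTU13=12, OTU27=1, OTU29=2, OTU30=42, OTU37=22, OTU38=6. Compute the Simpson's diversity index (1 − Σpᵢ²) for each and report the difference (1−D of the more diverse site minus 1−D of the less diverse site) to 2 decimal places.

0.12

Station 1: N=140, proportions 0.1, 0.0714, 0.05, 0.0214, 0.0571, 0.0643, 0.6357, giving 1−D = 0.5704 (working shown to 4 dp, full precision carried).
Station 2: N=89, proportions 0.0112, 0.0337, 0.1348, 0.0112, 0.0225, 0.4719, 0.2472, 0.0674, giving 1−D = 0.6916.
Difference = |0.5704 − 0.6916| = 0.1212, i.e. 0.12 to 2 decimal places.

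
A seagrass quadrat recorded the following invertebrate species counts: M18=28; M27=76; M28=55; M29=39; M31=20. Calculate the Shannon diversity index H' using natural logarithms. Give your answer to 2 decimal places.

Total N = 28+76+55+39+20 = 218, so the proportions are 0.1284, 0.3486, 0.2523, 0.1789, 0.0917 (working shown to 4 dp, full precision carried).
Each pᵢ ln pᵢ term: 0.1284×(-2.0523)=-0.2636, 0.3486×(-1.0538)=-0.3674, 0.2523×(-1.3772)=-0.3474, 0.1789×(-1.7209)=-0.3079, 0.0917×(-2.3888)=-0.2192.
Sum = -1.5054, so H' = 1.51.

1.51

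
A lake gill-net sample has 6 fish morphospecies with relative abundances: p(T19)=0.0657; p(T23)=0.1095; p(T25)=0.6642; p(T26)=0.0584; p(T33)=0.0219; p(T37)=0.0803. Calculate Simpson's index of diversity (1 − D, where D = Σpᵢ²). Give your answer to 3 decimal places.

0.532

D = 0.0657² + 0.1095² + 0.6642² + 0.0584² + 0.0219² + 0.0803² = 0.00432 + 0.01199 + 0.44116 + 0.00341 + 0.00048 + 0.00645 = 0.46781 (working shown to 5 dp, full precision carried).
So 1 − D = 0.53219, i.e. 0.532 to 3 decimal places.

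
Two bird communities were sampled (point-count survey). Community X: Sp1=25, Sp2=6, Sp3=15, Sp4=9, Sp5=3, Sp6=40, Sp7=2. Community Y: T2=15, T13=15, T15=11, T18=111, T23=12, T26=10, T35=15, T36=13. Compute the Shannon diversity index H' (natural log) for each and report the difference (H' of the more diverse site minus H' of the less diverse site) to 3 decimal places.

Community X: N=100, proportions 0.25, 0.06, 0.15, 0.09, 0.03, 0.4, 0.02, giving H' = 1.56661 (working shown to 5 dp, full precision carried).
Community Y: N=202, proportions 0.07426, 0.07426, 0.05446, 0.5495, 0.05941, 0.0495, 0.07426, 0.06436, giving H' = 1.55982.
Difference = |1.56661 − 1.55982| = 0.00679, i.e. 0.007 to 3 decimal places.

0.007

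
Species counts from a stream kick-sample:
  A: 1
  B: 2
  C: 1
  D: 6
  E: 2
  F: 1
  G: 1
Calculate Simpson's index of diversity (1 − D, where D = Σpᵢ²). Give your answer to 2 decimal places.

Total N = 1+2+1+6+2+1+1 = 14, so the proportions are 0.0714, 0.1429, 0.0714, 0.4286, 0.1429, 0.0714, 0.0714 (working shown to 4 dp, full precision carried).
D = 0.0714² + 0.1429² + 0.0714² + 0.4286² + 0.1429² + 0.0714² + 0.0714² = 0.0051 + 0.0204 + 0.0051 + 0.1837 + 0.0204 + 0.0051 + 0.0051 = 0.2449.
So 1 − D = 0.7551, i.e. 0.76 to 2 decimal places.

0.76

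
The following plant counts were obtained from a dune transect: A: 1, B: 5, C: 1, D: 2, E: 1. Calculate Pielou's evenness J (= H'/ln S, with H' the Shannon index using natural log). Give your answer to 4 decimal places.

0.8445

Total N = 1+5+1+2+1 = 10, so the proportions are 0.1, 0.5, 0.1, 0.2, 0.1 (working shown to 6 dp, full precision carried).
H' = −Σ pᵢ ln pᵢ = −((-0.230259) + (-0.346574) + (-0.230259) + (-0.321888) + (-0.230259)) = 1.359237.
With S = 5 species, ln S = 1.609438, so J = 1.359237/1.609438 = 0.844541, i.e. 0.8445 to 4 decimal places.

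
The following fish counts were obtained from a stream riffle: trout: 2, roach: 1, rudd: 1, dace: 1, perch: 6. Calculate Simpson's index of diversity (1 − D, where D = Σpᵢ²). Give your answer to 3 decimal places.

Total N = 2+1+1+1+6 = 11, so the proportions are 0.18182, 0.09091, 0.09091, 0.09091, 0.54545 (working shown to 5 dp, full precision carried).
D = 0.18182² + 0.09091² + 0.09091² + 0.09091² + 0.54545² = 0.03306 + 0.00826 + 0.00826 + 0.00826 + 0.29752 = 0.35537.
So 1 − D = 0.64463, i.e. 0.645 to 3 decimal places.

0.645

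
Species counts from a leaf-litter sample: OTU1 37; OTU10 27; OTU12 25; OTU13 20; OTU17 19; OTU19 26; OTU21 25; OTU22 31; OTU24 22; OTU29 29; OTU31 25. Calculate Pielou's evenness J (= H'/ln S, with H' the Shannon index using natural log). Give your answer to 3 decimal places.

Total N = 37+27+25+20+19+26+25+31+22+29+25 = 286, so the proportions are 0.12937, 0.09441, 0.08741, 0.06993, 0.06643, 0.09091, 0.08741, 0.10839, 0.07692, 0.1014, 0.08741 (working shown to 5 dp, full precision carried).
H' = −Σ pᵢ ln pᵢ = −((-0.26457) + (-0.22281) + (-0.21303) + (-0.18603) + (-0.18014) + (-0.21799) + (-0.21303) + (-0.24085) + (-0.19730) + (-0.23207) + (-0.21303)) = 2.38087.
With S = 11 species, ln S = 2.39790, so J = 2.38087/2.39790 = 0.99290, i.e. 0.993 to 3 decimal places.

0.993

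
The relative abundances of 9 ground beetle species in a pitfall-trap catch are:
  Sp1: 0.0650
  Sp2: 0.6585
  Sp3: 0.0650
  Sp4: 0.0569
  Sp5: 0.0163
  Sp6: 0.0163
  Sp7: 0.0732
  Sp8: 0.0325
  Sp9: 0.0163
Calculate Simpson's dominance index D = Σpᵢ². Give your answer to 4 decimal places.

D = 0.065² + 0.6585² + 0.065² + 0.0569² + 0.0163² + 0.0163² + 0.0732² + 0.0325² + 0.0163² = 0.004225 + 0.433622 + 0.004225 + 0.003238 + 0.000266 + 0.000266 + 0.005358 + 0.001056 + 0.000266 = 0.452521 (working shown to 6 dp, full precision carried).
To 4 decimal places, D = 0.4525.

0.4525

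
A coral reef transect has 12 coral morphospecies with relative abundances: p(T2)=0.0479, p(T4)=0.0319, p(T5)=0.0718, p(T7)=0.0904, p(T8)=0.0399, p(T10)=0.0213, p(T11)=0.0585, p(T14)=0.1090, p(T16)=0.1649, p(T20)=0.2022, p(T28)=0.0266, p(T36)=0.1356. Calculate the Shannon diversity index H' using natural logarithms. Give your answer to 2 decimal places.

2.27

Each pᵢ ln pᵢ term (working shown to 4 dp, full precision carried): 0.0479×(-3.0386)=-0.1456, 0.0319×(-3.4451)=-0.1099, 0.0718×(-2.6339)=-0.1891, 0.0904×(-2.4035)=-0.2173, 0.0399×(-3.2214)=-0.1285, 0.0213×(-3.8490)=-0.0820, 0.0585×(-2.8387)=-0.1661, 0.109×(-2.2164)=-0.2416, 0.1649×(-1.8024)=-0.2972, 0.2022×(-1.5985)=-0.3232, 0.0266×(-3.6268)=-0.0965, 0.1356×(-1.9980)=-0.2709.
Sum = -2.2679, so H' = 2.27.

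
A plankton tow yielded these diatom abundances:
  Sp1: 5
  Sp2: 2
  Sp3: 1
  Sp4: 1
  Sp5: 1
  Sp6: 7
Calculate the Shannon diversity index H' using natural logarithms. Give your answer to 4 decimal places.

1.4770

Total N = 5+2+1+1+1+7 = 17, so the proportions are 0.294118, 0.117647, 0.058824, 0.058824, 0.058824, 0.411765 (working shown to 6 dp, full precision carried).
Each pᵢ ln pᵢ term: 0.294118×(-1.223775)=-0.359934, 0.117647×(-2.140066)=-0.251772, 0.058824×(-2.833213)=-0.166660, 0.058824×(-2.833213)=-0.166660, 0.058824×(-2.833213)=-0.166660, 0.411765×(-0.887303)=-0.365360.
Sum = -1.477045, so H' = 1.4770.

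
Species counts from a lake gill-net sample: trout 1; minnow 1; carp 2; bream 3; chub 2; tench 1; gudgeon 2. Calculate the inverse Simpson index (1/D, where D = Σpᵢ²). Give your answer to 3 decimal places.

6.000

Total N = 1+1+2+3+2+1+2 = 12, so the proportions are 0.0833333, 0.0833333, 0.1666667, 0.25, 0.1666667, 0.0833333, 0.1666667 (working shown to 7 dp, full precision carried).
D = 0.0833333² + 0.0833333² + 0.1666667² + 0.25² + 0.1666667² + 0.0833333² + 0.1666667² = 0.0069444 + 0.0069444 + 0.0277778 + 0.0625000 + 0.0277778 + 0.0069444 + 0.0277778 = 0.1666667.
So 1/D = 6.00000, i.e. 6.000 to 3 decimal places.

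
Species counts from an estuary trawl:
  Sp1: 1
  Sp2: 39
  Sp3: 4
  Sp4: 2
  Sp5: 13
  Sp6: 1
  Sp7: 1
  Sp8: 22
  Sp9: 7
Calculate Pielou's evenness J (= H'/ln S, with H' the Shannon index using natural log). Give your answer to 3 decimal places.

Total N = 1+39+4+2+13+1+1+22+7 = 90, so the proportions are 0.01111, 0.43333, 0.04444, 0.02222, 0.14444, 0.01111, 0.01111, 0.24444, 0.07778 (working shown to 5 dp, full precision carried).
H' = −Σ pᵢ ln pᵢ = −((-0.05000) + (-0.36237) + (-0.13838) + (-0.08459) + (-0.27948) + (-0.05000) + (-0.05000) + (-0.34437) + (-0.19864)) = 1.55782.
With S = 9 species, ln S = 2.19722, so J = 1.55782/2.19722 = 0.70899, i.e. 0.709 to 3 decimal places.

0.709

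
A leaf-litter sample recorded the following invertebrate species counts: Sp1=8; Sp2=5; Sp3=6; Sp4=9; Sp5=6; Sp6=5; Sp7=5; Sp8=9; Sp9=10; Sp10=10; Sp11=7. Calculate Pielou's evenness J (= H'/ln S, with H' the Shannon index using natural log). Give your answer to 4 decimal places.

0.9856

Total N = 8+5+6+9+6+5+5+9+10+10+7 = 80, so the proportions are 0.1, 0.0625, 0.075, 0.1125, 0.075, 0.0625, 0.0625, 0.1125, 0.125, 0.125, 0.0875 (working shown to 6 dp, full precision carried).
H' = −Σ pᵢ ln pᵢ = −((-0.230259) + (-0.173287) + (-0.194270) + (-0.245790) + (-0.194270) + (-0.173287) + (-0.173287) + (-0.245790) + (-0.259930) + (-0.259930) + (-0.213160)) = 2.363260.
With S = 11 species, ln S = 2.397895, so J = 2.363260/2.397895 = 0.985556, i.e. 0.9856 to 4 decimal places.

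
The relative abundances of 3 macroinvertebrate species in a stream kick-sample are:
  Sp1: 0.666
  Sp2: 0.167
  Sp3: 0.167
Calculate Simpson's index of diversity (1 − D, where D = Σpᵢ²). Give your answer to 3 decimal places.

0.501

D = 0.666² + 0.167² + 0.167² = 0.44356 + 0.02789 + 0.02789 = 0.49933 (working shown to 5 dp, full precision carried).
So 1 − D = 0.50067, i.e. 0.501 to 3 decimal places.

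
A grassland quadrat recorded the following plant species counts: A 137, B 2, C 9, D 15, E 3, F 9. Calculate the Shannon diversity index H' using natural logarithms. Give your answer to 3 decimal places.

Total N = 137+2+9+15+3+9 = 175, so the proportions are 0.78286, 0.01143, 0.05143, 0.08571, 0.01714, 0.05143 (working shown to 5 dp, full precision carried).
Each pᵢ ln pᵢ term: 0.78286×(-0.24481)=-0.19165, 0.01143×(-4.47164)=-0.05110, 0.05143×(-2.96756)=-0.15262, 0.08571×(-2.45674)=-0.21058, 0.01714×(-4.06617)=-0.06971, 0.05143×(-2.96756)=-0.15262.
Sum = -0.82827, so H' = 0.828.

0.828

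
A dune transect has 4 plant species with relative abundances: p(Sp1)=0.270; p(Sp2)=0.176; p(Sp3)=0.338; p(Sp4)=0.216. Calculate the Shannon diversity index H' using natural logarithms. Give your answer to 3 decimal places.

Each pᵢ ln pᵢ term (working shown to 5 dp, full precision carried): 0.27×(-1.30933)=-0.35352, 0.176×(-1.73727)=-0.30576, 0.338×(-1.08471)=-0.36663, 0.216×(-1.53248)=-0.33102.
Sum = -1.35693, so H' = 1.357.

1.357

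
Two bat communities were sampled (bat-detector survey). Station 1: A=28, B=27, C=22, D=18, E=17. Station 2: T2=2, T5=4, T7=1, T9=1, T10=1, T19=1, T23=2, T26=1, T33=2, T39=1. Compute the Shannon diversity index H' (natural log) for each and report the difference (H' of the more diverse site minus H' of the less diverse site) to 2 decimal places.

Station 1: N=112, proportions 0.25, 0.2411, 0.1964, 0.1607, 0.1518, giving H' = 1.5892 (working shown to 4 dp, full precision carried).
Station 2: N=16, proportions 0.125, 0.25, 0.0625, 0.0625, 0.0625, 0.0625, 0.125, 0.0625, 0.125, 0.0625, giving H' = 2.1661.
Difference = |1.5892 − 2.1661| = 0.5769, i.e. 0.58 to 2 decimal places.

0.58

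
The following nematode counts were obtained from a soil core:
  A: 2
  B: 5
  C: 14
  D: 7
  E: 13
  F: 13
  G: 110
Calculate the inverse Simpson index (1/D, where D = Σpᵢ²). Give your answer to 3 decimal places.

Total N = 2+5+14+7+13+13+110 = 164, so the proportions are 0.012195, 0.030488, 0.085366, 0.042683, 0.079268, 0.079268, 0.670732 (working shown to 6 dp, full precision carried).
D = 0.012195² + 0.030488² + 0.085366² + 0.042683² + 0.079268² + 0.079268² + 0.670732² = 0.000149 + 0.000930 + 0.007287 + 0.001822 + 0.006283 + 0.006283 + 0.449881 = 0.472635.
So 1/D = 2.11580, i.e. 2.116 to 3 decimal places.

2.116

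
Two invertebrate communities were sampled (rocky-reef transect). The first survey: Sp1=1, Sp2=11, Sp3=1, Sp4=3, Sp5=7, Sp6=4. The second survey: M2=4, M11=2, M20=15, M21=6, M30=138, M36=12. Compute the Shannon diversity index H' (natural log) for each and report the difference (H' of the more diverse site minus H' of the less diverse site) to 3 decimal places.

The first survey: N=27, proportions 0.03704, 0.40741, 0.03704, 0.11111, 0.25926, 0.14815, giving H' = 1.48698 (working shown to 5 dp, full precision carried).
The second survey: N=177, proportions 0.0226, 0.0113, 0.08475, 0.0339, 0.77966, 0.0678, giving H' = 0.83670.
Difference = |1.48698 − 0.83670| = 0.65028, i.e. 0.650 to 3 decimal places.

0.650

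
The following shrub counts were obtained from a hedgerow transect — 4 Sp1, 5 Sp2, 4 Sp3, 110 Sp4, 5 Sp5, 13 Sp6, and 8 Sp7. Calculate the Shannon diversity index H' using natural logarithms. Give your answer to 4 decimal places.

Total N = 4+5+4+110+5+13+8 = 149, so the proportions are 0.026846, 0.033557, 0.026846, 0.738255, 0.033557, 0.087248, 0.053691 (working shown to 6 dp, full precision carried).
Each pᵢ ln pᵢ term: 0.026846×(-3.617652)=-0.097118, 0.033557×(-3.394508)=-0.113910, 0.026846×(-3.617652)=-0.097118, 0.738255×(-0.303466)=-0.224035, 0.033557×(-3.394508)=-0.113910, 0.087248×(-2.438997)=-0.212798, 0.053691×(-2.924505)=-0.157020.
Sum = -1.015910, so H' = 1.0159.

1.0159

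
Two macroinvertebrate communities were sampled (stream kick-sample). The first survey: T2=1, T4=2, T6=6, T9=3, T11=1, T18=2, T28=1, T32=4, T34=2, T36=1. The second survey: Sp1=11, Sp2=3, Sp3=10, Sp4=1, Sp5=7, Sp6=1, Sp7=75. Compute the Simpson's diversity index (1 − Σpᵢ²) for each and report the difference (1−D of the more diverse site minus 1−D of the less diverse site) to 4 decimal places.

The first survey: N=23, proportions 0.04347826, 0.08695652, 0.26086957, 0.13043478, 0.04347826, 0.08695652, 0.04347826, 0.17391304, 0.08695652, 0.04347826, giving 1−D = 0.85444234 (working shown to 8 dp, full precision carried).
The second survey: N=108, proportions 0.10185185, 0.02777778, 0.09259259, 0.00925926, 0.06481481, 0.00925926, 0.69444444, giving 1−D = 0.49365569.
Difference = |0.85444234 − 0.49365569| = 0.36078665, i.e. 0.3608 to 4 decimal places.

0.3608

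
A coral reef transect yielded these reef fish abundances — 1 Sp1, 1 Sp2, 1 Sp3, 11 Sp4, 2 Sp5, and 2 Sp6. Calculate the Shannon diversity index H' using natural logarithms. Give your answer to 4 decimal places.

Total N = 1+1+1+11+2+2 = 18, so the proportions are 0.055556, 0.055556, 0.055556, 0.611111, 0.111111, 0.111111 (working shown to 6 dp, full precision carried).
Each pᵢ ln pᵢ term: 0.055556×(-2.890372)=-0.160576, 0.055556×(-2.890372)=-0.160576, 0.055556×(-2.890372)=-0.160576, 0.611111×(-0.492476)=-0.300958, 0.111111×(-2.197225)=-0.244136, 0.111111×(-2.197225)=-0.244136.
Sum = -1.270959, so H' = 1.2710.

1.2710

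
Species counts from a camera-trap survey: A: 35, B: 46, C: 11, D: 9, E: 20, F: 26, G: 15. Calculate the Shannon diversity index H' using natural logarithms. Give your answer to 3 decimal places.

1.804

Total N = 35+46+11+9+20+26+15 = 162, so the proportions are 0.21605, 0.28395, 0.0679, 0.05556, 0.12346, 0.16049, 0.09259 (working shown to 5 dp, full precision carried).
Each pᵢ ln pᵢ term: 0.21605×(-1.53225)=-0.33104, 0.28395×(-1.25895)=-0.35748, 0.0679×(-2.68970)=-0.18263, 0.05556×(-2.89037)=-0.16058, 0.12346×(-2.09186)=-0.25825, 0.16049×(-1.82950)=-0.29362, 0.09259×(-2.37955)=-0.22033.
Sum = -1.80394, so H' = 1.804.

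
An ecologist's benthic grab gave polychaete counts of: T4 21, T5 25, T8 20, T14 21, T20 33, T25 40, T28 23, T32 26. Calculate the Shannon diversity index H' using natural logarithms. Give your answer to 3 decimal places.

Total N = 21+25+20+21+33+40+23+26 = 209, so the proportions are 0.10048, 0.11962, 0.09569, 0.10048, 0.15789, 0.19139, 0.11005, 0.1244 (working shown to 5 dp, full precision carried).
Each pᵢ ln pᵢ term: 0.10048×(-2.29781)=-0.23088, 0.11962×(-2.12346)=-0.25400, 0.09569×(-2.34660)=-0.22456, 0.10048×(-2.29781)=-0.23088, 0.15789×(-1.84583)=-0.29145, 0.19139×(-1.65345)=-0.31645, 0.11005×(-2.20684)=-0.24286, 0.1244×(-2.08424)=-0.25928.
Sum = -2.05036, so H' = 2.050.

2.050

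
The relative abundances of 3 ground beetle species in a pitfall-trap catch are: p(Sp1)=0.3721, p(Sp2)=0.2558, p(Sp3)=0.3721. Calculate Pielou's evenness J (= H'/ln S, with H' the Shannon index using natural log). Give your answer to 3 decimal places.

H' = −Σ pᵢ ln pᵢ = −((-0.36786) + (-0.34875) + (-0.36786)) = 1.08446 (working shown to 5 dp, full precision carried).
With S = 3 species, ln S = 1.09861, so J = 1.08446/1.09861 = 0.98712, i.e. 0.987 to 3 decimal places.

0.987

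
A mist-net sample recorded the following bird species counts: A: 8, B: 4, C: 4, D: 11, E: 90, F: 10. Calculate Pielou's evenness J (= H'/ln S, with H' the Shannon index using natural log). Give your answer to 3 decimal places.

Total N = 8+4+4+11+90+10 = 127, so the proportions are 0.06299, 0.0315, 0.0315, 0.08661, 0.70866, 0.07874 (working shown to 5 dp, full precision carried).
H' = −Σ pᵢ ln pᵢ = −((-0.17416) + (-0.10891) + (-0.10891) + (-0.21188) + (-0.24405) + (-0.20013)) = 1.04803.
With S = 6 species, ln S = 1.79176, so J = 1.04803/1.79176 = 0.58492, i.e. 0.585 to 3 decimal places.

0.585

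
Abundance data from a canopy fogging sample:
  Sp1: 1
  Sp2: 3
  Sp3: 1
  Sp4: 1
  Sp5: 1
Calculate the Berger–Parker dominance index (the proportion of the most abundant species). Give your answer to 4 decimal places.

0.4286

Total N = 1+3+1+1+1 = 7, so the proportions are 0.142857, 0.428571, 0.142857, 0.142857, 0.142857 (working shown to 6 dp, full precision carried).
The largest proportion is 0.428571, i.e. d = 0.4286 to 4 decimal places.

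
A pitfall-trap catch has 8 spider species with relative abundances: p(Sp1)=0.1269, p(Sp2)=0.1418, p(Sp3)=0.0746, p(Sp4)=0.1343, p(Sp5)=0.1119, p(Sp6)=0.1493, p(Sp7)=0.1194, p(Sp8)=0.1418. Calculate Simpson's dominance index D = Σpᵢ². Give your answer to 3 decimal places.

0.129

D = 0.1269² + 0.1418² + 0.0746² + 0.1343² + 0.1119² + 0.1493² + 0.1194² + 0.1418² = 0.01610 + 0.02011 + 0.00557 + 0.01804 + 0.01252 + 0.02229 + 0.01426 + 0.02011 = 0.12899 (working shown to 5 dp, full precision carried).
To 3 decimal places, D = 0.129.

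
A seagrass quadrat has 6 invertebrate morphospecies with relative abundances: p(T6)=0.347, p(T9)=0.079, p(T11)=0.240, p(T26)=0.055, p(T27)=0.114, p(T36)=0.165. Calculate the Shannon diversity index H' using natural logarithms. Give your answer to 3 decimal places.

Each pᵢ ln pᵢ term (working shown to 5 dp, full precision carried): 0.347×(-1.05843)=-0.36728, 0.079×(-2.53831)=-0.20053, 0.24×(-1.42712)=-0.34251, 0.055×(-2.90042)=-0.15952, 0.114×(-2.17156)=-0.24756, 0.165×(-1.80181)=-0.29730.
Sum = -1.61469, so H' = 1.615.

1.615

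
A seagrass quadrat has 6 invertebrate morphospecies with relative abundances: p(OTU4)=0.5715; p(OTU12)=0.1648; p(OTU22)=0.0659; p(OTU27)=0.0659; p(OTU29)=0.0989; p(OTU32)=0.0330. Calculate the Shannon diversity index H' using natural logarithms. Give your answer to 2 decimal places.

1.32

Each pᵢ ln pᵢ term (working shown to 4 dp, full precision carried): 0.5715×(-0.5595)=-0.3197, 0.1648×(-1.8030)=-0.2971, 0.0659×(-2.7196)=-0.1792, 0.0659×(-2.7196)=-0.1792, 0.0989×(-2.3136)=-0.2288, 0.033×(-3.4112)=-0.1126.
Sum = -1.3167, so H' = 1.32.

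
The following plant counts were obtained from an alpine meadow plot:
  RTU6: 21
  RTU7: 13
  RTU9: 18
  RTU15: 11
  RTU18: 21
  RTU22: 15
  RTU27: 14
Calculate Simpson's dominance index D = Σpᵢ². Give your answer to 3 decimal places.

0.150

Total N = 21+13+18+11+21+15+14 = 113, so the proportions are 0.18584, 0.11504, 0.15929, 0.09735, 0.18584, 0.13274, 0.12389 (working shown to 5 dp, full precision carried).
D = 0.18584² + 0.11504² + 0.15929² + 0.09735² + 0.18584² + 0.13274² + 0.12389² = 0.03454 + 0.01324 + 0.02537 + 0.00948 + 0.03454 + 0.01762 + 0.01535 = 0.15013.
To 3 decimal places, D = 0.150.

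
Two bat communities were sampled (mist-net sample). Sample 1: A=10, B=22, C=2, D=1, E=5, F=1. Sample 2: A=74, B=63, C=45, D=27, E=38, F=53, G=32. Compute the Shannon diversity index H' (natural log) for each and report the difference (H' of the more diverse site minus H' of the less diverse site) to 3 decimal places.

Sample 1: N=41, proportions 0.2439, 0.53659, 0.04878, 0.02439, 0.12195, 0.02439, giving H' = 1.26327 (working shown to 5 dp, full precision carried).
Sample 2: N=332, proportions 0.22289, 0.18976, 0.13554, 0.08133, 0.11446, 0.15964, 0.09639, giving H' = 1.89139.
Difference = |1.26327 − 1.89139| = 0.62812, i.e. 0.628 to 3 decimal places.

0.628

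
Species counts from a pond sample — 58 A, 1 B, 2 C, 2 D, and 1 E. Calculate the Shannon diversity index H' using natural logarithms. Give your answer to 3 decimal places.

Total N = 58+1+2+2+1 = 64, so the proportions are 0.90625, 0.01562, 0.03125, 0.03125, 0.01562 (working shown to 5 dp, full precision carried).
Each pᵢ ln pᵢ term: 0.90625×(-0.09844)=-0.08921, 0.01562×(-4.15888)=-0.06498, 0.03125×(-3.46574)=-0.10830, 0.03125×(-3.46574)=-0.10830, 0.01562×(-4.15888)=-0.06498.
Sum = -0.43578, so H' = 0.436.

0.436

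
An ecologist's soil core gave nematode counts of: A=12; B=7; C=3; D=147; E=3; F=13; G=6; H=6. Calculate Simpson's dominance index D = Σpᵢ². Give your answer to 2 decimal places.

Total N = 12+7+3+147+3+13+6+6 = 197, so the proportions are 0.0609, 0.0355, 0.0152, 0.7462, 0.0152, 0.066, 0.0305, 0.0305 (working shown to 4 dp, full precision carried).
D = 0.0609² + 0.0355² + 0.0152² + 0.7462² + 0.0152² + 0.066² + 0.0305² + 0.0305² = 0.0037 + 0.0013 + 0.0002 + 0.5568 + 0.0002 + 0.0044 + 0.0009 + 0.0009 = 0.5685.
To 2 decimal places, D = 0.57.

0.57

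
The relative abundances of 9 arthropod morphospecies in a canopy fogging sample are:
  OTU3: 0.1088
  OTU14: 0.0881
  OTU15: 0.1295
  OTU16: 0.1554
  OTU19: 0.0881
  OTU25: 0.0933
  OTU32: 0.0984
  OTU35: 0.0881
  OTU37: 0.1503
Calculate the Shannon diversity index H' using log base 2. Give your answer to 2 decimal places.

3.13

Each pᵢ log₂ pᵢ term (working shown to 4 dp, full precision carried): 0.1088×(-3.2002)=-0.3482, 0.0881×(-3.5047)=-0.3088, 0.1295×(-2.9490)=-0.3819, 0.1554×(-2.6859)=-0.4174, 0.0881×(-3.5047)=-0.3088, 0.0933×(-3.4220)=-0.3193, 0.0984×(-3.3452)=-0.3292, 0.0881×(-3.5047)=-0.3088, 0.1503×(-2.7341)=-0.4109.
Sum = -3.1331, so H' = 3.13.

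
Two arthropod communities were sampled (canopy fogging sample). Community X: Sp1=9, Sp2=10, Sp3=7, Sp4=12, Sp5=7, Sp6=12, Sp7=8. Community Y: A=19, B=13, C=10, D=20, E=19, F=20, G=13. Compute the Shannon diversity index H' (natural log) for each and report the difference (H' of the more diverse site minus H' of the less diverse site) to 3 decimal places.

Community X: N=65, proportions 0.13846, 0.15385, 0.10769, 0.18462, 0.10769, 0.18462, 0.12308, giving H' = 1.92336 (working shown to 5 dp, full precision carried).
Community Y: N=114, proportions 0.16667, 0.11404, 0.08772, 0.17544, 0.16667, 0.17544, 0.11404, giving H' = 1.91662.
Difference = |1.92336 − 1.91662| = 0.00674, i.e. 0.007 to 3 decimal places.

0.007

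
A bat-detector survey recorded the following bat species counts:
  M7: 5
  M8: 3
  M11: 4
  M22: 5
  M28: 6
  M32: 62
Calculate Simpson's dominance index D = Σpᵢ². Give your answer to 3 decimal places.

Total N = 5+3+4+5+6+62 = 85, so the proportions are 0.05882, 0.03529, 0.04706, 0.05882, 0.07059, 0.72941 (working shown to 5 dp, full precision carried).
D = 0.05882² + 0.03529² + 0.04706² + 0.05882² + 0.07059² + 0.72941² = 0.00346 + 0.00125 + 0.00221 + 0.00346 + 0.00498 + 0.53204 = 0.54740.
To 3 decimal places, D = 0.547.

0.547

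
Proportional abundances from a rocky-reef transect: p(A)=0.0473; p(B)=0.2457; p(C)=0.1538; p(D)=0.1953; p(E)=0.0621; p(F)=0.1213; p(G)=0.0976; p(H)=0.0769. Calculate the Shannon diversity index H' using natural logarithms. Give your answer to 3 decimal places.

1.949

Each pᵢ ln pᵢ term (working shown to 5 dp, full precision carried): 0.0473×(-3.05124)=-0.14432, 0.2457×(-1.40364)=-0.34488, 0.1538×(-1.87210)=-0.28793, 0.1953×(-1.63322)=-0.31897, 0.0621×(-2.77901)=-0.17258, 0.1213×(-2.10949)=-0.25588, 0.0976×(-2.32688)=-0.22710, 0.0769×(-2.56525)=-0.19727.
Sum = -1.94892, so H' = 1.949.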